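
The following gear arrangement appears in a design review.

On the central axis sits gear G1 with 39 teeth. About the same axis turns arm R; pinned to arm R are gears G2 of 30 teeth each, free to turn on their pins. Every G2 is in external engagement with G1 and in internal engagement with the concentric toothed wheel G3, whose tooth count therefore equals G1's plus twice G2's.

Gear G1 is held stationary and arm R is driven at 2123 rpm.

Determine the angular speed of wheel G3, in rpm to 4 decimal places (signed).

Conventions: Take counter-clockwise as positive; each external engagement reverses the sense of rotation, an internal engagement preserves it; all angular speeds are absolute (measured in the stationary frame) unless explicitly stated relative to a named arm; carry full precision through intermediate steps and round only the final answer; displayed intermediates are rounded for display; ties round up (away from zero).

topology: planetary set — G1 39T / G2 30T / G3 99T, arm = carrier (Willis)
normalise by the input: solve with ω_arm = 1, then scale by 2123 rpm
ring teeth: 39 + 2·30 = 99
39(ω_sun−ω_arm) = −99(ω_ring−ω_arm),  ω_sun = 0, ω_arm = 1
ω_ring = 1 − (39/99)(0−1) = 46/33
scale: ω_ring = 46/33 × 2123 rpm = +2959.3333 rpm

+2959.3333 rpm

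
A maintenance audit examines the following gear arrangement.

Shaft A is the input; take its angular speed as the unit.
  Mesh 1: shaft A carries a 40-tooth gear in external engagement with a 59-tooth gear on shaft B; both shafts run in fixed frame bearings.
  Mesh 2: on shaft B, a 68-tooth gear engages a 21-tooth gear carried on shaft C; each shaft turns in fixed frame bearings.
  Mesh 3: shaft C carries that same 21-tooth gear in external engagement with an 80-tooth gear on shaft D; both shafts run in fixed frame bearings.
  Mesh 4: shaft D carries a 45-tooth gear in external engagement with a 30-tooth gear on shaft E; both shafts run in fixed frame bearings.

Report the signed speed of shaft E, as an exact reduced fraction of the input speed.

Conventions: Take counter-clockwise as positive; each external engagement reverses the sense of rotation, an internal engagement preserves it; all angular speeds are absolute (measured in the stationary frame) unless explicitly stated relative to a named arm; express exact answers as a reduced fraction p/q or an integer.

51/59

4-mesh fixed-axis compound train (all bearings frame-fixed)
mesh 1 [40T→59T]: |ω|/ω_in = 1×40/59 = 40/59, sense flips to −
mesh 2 [68T→21T]: |ω|/ω_in = (40/59)×68/21 = 2720/1239, sense flips to +
mesh 3 [21T→80T]: |ω|/ω_in = (2720/1239)×21/80 = 34/59, sense flips to −
mesh 4 [45T→30T]: |ω|/ω_in = (34/59)×45/30 = 51/59, sense flips to +
signed output speed (× input speed) = 51/59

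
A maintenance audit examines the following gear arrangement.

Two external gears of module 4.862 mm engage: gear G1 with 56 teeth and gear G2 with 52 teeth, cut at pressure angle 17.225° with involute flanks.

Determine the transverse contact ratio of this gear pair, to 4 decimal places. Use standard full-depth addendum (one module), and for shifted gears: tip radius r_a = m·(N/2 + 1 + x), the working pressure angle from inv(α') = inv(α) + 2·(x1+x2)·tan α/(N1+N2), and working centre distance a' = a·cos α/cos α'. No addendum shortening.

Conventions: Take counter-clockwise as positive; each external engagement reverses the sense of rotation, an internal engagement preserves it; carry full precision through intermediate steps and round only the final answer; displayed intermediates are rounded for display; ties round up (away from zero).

topology: single-mesh involute geometry — m = 4.862, 56T/52T pair
base radii: r_b1 = 130.030198, r_b2 = 120.742326
tip radii: r_a1 = 140.998000, r_a2 = 131.274000
no profile shift: α' = α, a' = a
action lengths: √(r_a1²−r_b1²) = 54.521406, √(r_a2²−r_b2²) = 51.518479
base pitch p_b = π·m·cos α = 14.589354
CR = (54.521406 + 51.518479 − 262.548000·sin 17.22500°)/14.589354 = 1.939284
contact ratio ≈ 1.9393

1.9393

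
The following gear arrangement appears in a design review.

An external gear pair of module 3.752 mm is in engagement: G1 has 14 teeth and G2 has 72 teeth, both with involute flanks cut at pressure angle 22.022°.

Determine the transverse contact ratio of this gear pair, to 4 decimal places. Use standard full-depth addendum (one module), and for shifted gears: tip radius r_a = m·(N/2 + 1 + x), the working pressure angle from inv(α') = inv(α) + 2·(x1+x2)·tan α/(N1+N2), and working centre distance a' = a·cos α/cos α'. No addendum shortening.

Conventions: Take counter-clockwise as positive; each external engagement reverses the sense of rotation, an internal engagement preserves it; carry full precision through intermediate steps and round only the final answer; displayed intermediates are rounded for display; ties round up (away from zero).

class = single-mesh tooth geometry [involute pair 14T × 72T, m = 3.752]
base radii: r_b1 = 24.347777, r_b2 = 125.217140
tip radii: r_a1 = 30.016000, r_a2 = 138.824000
no profile shift: α' = α, a' = a
action lengths: √(r_a1²−r_b1²) = 17.554088, √(r_a2²−r_b2²) = 59.939727
base pitch p_b = π·m·cos α = 10.927257
CR = (17.554088 + 59.939727 − 161.336000·sin 22.02200°)/10.927257 = 1.555638
contact ratio ≈ 1.5556

1.5556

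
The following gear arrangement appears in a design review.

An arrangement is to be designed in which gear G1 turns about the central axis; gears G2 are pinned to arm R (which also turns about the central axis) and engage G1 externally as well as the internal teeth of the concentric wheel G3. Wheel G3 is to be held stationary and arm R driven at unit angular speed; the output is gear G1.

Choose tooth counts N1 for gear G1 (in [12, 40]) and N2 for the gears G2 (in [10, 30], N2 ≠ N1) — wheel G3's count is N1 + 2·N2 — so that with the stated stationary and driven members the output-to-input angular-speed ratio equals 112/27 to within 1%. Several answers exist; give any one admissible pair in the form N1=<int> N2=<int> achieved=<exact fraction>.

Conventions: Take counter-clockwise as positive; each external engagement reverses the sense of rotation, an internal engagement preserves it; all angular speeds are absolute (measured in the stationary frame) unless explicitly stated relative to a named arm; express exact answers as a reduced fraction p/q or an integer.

N1=27 N2=29 achieved=112/27

design class (target 112/27): planetary set
Willis with ω_ring = 0: ω_sun/ω_arm = (N1+N3)/N1; set equal to 112/27  ⇒  N3/N1 = 112/27 − 1 = 85/27
N3 = N1 + 2·N2  ⇒  N2/N1 = (N3/N1 − 1)/2 = (85/27 − 1)/2 = 29/27
smallest multiple with N1 ≥ 12 and N2 ≥ 10: k = 1  ⇒  N1 = 1·27 = 27, N2 = 1·29 = 29 (N1 ≤ 40, N2 ≤ 30, N2 ≠ N1 ✓), N3 = 27 + 2·29 = 85
check: (N1+N3)/N1 with N1 = 27, N3 = 85 gives 112/27; |achieved − target| = 0 ≤ 28/675 ✓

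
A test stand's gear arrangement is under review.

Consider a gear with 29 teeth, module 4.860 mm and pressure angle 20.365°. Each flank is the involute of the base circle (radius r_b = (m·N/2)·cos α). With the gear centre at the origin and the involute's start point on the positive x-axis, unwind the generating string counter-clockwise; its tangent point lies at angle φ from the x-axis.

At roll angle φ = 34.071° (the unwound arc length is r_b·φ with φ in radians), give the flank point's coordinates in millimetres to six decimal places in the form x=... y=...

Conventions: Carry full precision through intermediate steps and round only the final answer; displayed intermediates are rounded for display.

x=76.733428 y=4.468926

recognized (one wheel, involute flank): single-mesh tooth geometry, m = 4.860, N = 29
pitch radius r_p = m·N/2 = 4.860·29/2 = 70.470000
base radius r_b = r_p·cos α = 70.470000·cos 20.365° = 66.065255
roll angle φ = 34.071° = 0.59465113 rad
x = r_b·(cos φ + φ·sin φ) = 76.733428
y = r_b·(sin φ − φ·cos φ) = 4.468926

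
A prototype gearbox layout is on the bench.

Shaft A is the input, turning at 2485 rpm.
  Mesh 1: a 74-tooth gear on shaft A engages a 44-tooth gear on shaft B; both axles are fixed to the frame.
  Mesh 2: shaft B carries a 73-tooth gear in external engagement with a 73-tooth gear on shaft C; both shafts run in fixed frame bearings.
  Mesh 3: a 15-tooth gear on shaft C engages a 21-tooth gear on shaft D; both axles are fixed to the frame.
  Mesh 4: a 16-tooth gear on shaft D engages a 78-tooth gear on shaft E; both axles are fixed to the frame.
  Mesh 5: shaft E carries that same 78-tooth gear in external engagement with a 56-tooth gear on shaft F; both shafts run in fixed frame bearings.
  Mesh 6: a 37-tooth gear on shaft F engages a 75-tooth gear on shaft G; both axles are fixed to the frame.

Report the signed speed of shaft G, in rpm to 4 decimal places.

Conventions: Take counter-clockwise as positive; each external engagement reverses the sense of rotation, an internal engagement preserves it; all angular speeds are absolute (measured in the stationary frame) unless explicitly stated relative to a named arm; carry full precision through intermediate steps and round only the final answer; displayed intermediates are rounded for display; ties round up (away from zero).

+420.7749 rpm

recognized (7 fixed axles, 6 meshes): fixed-axis compound train
mesh 1 [74T→44T]: ω = 2485.0000×74/44 = 4179.3182 rpm, sense flips to −
mesh 2 [73T→73T]: ω = 4179.3182×73/73 = 4179.3182 rpm, sense flips to +
mesh 3 [15T→21T]: ω = 4179.3182×15/21 = 2985.2273 rpm, sense flips to −
mesh 4 [16T→78T]: ω = 2985.2273×16/78 = 612.3543 rpm, sense flips to +
mesh 5 [78T→56T]: ω = 612.3543×78/56 = 852.9221 rpm, sense flips to −
mesh 6 [37T→75T]: ω = 852.9221×37/75 = 420.7749 rpm, sense flips to +
signed output speed = +420.7749 rpm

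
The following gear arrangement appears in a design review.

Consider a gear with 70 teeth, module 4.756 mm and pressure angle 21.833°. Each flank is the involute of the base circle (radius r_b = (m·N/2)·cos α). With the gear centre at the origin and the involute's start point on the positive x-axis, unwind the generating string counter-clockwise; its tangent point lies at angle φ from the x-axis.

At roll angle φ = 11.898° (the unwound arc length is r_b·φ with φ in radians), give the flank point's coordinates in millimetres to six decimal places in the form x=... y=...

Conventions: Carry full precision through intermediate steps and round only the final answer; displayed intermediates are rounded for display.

single-mesh involute tooth geometry (70T wheel at module 4.756)
pitch radius r_p = m·N/2 = 4.756·70/2 = 166.460000
base radius r_b = r_p·cos α = 166.460000·cos 21.833° = 154.520121
roll angle φ = 11.898° = 0.20765927 rad
x = r_b·(cos φ + φ·sin φ) = 157.815927
y = r_b·(sin φ − φ·cos φ) = 0.459244

x=157.815927 y=0.459244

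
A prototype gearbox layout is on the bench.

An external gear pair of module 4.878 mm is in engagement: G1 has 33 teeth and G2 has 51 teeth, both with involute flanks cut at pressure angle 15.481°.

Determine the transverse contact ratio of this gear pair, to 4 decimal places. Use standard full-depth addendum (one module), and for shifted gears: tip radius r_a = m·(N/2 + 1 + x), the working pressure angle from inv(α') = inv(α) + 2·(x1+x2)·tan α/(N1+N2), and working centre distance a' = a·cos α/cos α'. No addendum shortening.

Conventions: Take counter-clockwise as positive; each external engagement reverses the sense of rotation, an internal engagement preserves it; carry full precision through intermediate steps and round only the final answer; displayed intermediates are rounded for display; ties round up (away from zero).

topology: single-mesh involute geometry — m = 4.878, 33T/51T pair
base radii: r_b1 = 77.566853, r_b2 = 119.876045
tip radii: r_a1 = 85.365000, r_a2 = 129.267000
no profile shift: α' = α, a' = a
action lengths: √(r_a1²−r_b1²) = 35.645008, √(r_a2²−r_b2²) = 48.370353
base pitch p_b = π·m·cos α = 14.768694
CR = (35.645008 + 48.370353 − 204.876000·sin 15.48100°)/14.768694 = 1.985965
contact ratio ≈ 1.9860

1.9860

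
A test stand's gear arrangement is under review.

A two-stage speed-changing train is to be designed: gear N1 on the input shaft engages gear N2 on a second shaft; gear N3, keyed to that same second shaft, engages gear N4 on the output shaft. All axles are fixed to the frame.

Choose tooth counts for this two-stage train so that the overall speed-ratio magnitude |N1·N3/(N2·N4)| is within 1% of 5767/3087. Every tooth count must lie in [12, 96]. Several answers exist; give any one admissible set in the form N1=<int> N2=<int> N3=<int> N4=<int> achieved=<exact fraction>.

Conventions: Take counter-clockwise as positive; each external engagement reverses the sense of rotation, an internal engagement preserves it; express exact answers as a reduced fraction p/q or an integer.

class = fixed-axis compound train [2-stage, 5767/3087 wanted]
target = 5767/3087 in lowest terms: an exact hit needs N1·N3 = k·5767 and N2·N4 = k·3087 for one integer k, every count in [12, 96]; additionally prefer no 1:1 stage (N1 ≠ N2, N3 ≠ N4)
k = 1: N1·N3 = 5767 = 73·79, N2·N4 = 3087 = 49·63
achieved = 73·79/(49·63) = 5767/3087; |achieved − target| = 0 ≤ 5767/308700 ✓

N1=73 N2=49 N3=79 N4=63 achieved=5767/3087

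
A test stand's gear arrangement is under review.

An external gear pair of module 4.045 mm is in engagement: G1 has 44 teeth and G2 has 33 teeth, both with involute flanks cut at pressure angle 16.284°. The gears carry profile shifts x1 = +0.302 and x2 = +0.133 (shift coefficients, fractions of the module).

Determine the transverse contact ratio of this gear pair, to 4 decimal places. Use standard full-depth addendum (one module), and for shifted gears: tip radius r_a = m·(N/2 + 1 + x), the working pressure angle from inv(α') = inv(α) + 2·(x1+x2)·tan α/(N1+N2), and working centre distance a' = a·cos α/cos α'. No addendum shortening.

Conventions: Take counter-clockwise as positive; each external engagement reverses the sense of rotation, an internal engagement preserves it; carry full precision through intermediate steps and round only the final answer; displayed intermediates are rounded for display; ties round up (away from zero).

1.7983

class = single-mesh tooth geometry [involute pair 44T × 33T, m = 4.045]
base radii: r_b1 = 85.420044, r_b2 = 64.065033
tip radii: r_a1 = 94.256590, r_a2 = 71.325485
inv(α') = inv(16.284°) + 2·(+0.302+0.133)·tan α/(44+33) = 0.01120849  ⇒  α' = 18.23973°
a' = a·cos α / cos α' = 155.7325·cos 16.284°/cos 18.23973° = 157.393268
action lengths: √(r_a1²−r_b1²) = 39.846214, √(r_a2²−r_b2²) = 31.352772
base pitch p_b = π·m·cos α = 12.197954
CR = (39.846214 + 31.352772 − 157.393268·sin 18.23973°)/12.197954 = 1.798326
contact ratio ≈ 1.7983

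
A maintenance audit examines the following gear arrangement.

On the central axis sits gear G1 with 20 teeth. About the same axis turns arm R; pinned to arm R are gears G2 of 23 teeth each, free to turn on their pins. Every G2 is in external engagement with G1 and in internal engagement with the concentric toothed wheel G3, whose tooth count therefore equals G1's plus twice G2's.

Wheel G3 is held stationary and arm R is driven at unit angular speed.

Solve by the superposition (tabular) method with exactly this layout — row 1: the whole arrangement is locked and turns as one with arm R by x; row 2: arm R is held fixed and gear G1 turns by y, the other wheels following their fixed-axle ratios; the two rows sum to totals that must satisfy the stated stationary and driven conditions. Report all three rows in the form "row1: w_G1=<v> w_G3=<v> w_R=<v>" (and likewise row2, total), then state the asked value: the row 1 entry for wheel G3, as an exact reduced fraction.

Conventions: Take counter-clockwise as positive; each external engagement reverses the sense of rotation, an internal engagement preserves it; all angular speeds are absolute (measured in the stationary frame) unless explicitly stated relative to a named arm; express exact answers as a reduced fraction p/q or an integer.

row1: w_G1=1 w_G3=1 w_R=1
row2: w_G1=33/10 w_G3=-1 w_R=0
total: w_G1=43/10 w_G3=0 w_R=1
asked value: 1

class = planetary set [G3 = 20+2·23 = 66; Willis about the carrier]
superposition row 1 [locked train]: every member turns x
superposition row 2 [arm held]: sun y, ring −(20/66)·y, arm 0
boundary: total ω_ring = x − (20/66)·y = 0 and total ω_arm = x = 1  ⇒  y = 33/10, x = 1
row 2 ring = −(20/66)·33/10 = -1
totals (row 1 + row 2): sun 1 + 33/10 = 43/10, ring 1 + (-1) = 0, arm 1 + 0 = 1
asked cell (row1, ring) = 1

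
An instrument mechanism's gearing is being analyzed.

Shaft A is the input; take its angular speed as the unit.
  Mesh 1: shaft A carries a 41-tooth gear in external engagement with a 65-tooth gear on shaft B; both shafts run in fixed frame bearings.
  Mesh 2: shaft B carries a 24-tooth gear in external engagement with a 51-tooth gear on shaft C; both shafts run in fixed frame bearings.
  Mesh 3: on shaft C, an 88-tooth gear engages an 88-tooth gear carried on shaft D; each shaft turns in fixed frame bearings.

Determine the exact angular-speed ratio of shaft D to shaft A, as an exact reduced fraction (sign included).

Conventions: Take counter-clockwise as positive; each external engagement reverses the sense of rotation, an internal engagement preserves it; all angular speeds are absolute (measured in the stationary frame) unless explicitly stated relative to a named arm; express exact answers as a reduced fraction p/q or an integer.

class = fixed-axis compound train [3 meshes; 3 ratios multiply, 3 sense flips]
mesh 1 [41T→65T]: running ratio 41/65, sense −
mesh 2 [24T→51T]: running ratio 328/1105, sense +
mesh 3 [88T→88T]: running ratio 328/1105, sense −
ω_out/ω_in = -328/1105

-328/1105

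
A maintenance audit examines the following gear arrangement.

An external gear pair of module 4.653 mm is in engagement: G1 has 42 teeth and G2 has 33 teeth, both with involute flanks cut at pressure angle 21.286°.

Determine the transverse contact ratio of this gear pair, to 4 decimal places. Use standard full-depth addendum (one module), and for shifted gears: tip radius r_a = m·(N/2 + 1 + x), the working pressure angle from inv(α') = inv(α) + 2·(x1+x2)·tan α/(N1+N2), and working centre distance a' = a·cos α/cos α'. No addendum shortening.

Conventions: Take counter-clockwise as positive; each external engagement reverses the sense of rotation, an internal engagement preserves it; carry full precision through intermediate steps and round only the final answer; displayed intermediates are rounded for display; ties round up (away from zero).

1.6403

class = single-mesh tooth geometry [involute pair 42T × 33T, m = 4.653]
base radii: r_b1 = 91.047015, r_b2 = 71.536940
tip radii: r_a1 = 102.366000, r_a2 = 81.427500
no profile shift: α' = α, a' = a
action lengths: √(r_a1²−r_b1²) = 46.789304, √(r_a2²−r_b2²) = 38.896065
base pitch p_b = π·m·cos α = 13.620602
CR = (46.789304 + 38.896065 − 174.487500·sin 21.28600°)/13.620602 = 1.640331
contact ratio ≈ 1.6403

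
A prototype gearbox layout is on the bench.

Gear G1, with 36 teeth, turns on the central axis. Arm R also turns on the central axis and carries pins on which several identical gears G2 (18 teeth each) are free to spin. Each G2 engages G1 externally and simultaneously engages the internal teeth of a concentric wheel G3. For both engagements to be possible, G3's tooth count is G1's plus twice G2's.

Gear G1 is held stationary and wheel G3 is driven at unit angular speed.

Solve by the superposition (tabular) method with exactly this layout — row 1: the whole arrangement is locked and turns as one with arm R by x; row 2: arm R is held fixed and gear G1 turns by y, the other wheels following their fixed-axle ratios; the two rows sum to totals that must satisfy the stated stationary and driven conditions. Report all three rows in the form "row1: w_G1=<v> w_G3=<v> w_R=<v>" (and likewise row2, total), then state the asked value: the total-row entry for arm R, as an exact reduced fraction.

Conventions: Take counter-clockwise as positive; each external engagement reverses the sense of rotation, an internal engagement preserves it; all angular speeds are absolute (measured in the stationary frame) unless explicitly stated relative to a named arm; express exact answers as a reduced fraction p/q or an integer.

recognized (axles ride arm R): planetary set, 36/18/72 teeth
superposition row 1 [locked train]: every member turns x
row 2: sun turns y, ring = −(36/72)·y, arm 0
boundary: total ω_sun = x + y = 0 and total ω_ring = x − (36/72)·y = 1  ⇒  y = -2/3, x = 2/3
row 2 ring = −(36/72)·(-2/3) = 1/3
totals (row 1 + row 2): sun 2/3 + (-2/3) = 0, ring 2/3 + 1/3 = 1, arm 2/3 + 0 = 2/3
asked cell (total, arm) = 2/3

row1: w_G1=2/3 w_G3=2/3 w_R=2/3
row2: w_G1=-2/3 w_G3=1/3 w_R=0
total: w_G1=0 w_G3=1 w_R=2/3
asked value: 2/3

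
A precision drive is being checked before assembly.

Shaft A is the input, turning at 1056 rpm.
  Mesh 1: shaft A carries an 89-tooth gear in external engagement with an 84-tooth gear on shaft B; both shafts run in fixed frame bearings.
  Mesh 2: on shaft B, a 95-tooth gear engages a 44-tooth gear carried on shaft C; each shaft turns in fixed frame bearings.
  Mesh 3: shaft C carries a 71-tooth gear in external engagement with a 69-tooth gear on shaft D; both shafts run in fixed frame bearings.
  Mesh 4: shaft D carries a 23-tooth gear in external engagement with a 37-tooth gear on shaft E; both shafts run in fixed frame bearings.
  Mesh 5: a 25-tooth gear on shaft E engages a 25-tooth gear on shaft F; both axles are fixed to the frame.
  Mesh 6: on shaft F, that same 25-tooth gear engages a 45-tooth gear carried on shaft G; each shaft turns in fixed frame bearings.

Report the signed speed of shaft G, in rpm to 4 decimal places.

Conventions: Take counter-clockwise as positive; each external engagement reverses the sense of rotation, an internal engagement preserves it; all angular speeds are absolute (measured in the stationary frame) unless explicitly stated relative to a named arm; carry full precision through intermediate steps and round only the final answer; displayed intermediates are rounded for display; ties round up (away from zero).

class = fixed-axis compound train [6 meshes; 6 ratios multiply, 6 sense flips]
mesh 1 [89T→84T]: ω = 1056.0000×89/84 = 1118.8571 rpm, sense flips to −
mesh 2 [95T→44T]: ω = 1118.8571×95/44 = 2415.7143 rpm, sense flips to +
mesh 3 [71T→69T]: ω = 2415.7143×71/69 = 2485.7350 rpm, sense flips to −
mesh 4 [23T→37T]: ω = 2485.7350×23/37 = 1545.1866 rpm, sense flips to +
mesh 5 [25T→25T]: ω = 1545.1866×25/25 = 1545.1866 rpm, sense flips to −
mesh 6 [25T→45T]: ω = 1545.1866×25/45 = 858.4370 rpm, sense flips to +
signed output speed = +858.4370 rpm

+858.4370 rpm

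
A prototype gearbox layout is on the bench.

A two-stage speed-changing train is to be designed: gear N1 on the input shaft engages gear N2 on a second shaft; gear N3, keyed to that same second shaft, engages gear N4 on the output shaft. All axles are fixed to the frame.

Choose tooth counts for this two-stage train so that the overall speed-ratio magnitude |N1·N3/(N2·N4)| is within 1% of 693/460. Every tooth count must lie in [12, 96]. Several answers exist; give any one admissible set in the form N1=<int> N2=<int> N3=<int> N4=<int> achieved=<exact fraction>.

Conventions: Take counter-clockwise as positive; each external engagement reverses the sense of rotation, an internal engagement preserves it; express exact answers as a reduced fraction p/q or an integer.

design class (target 693/460): fixed-axis compound train
target = 693/460 in lowest terms: an exact hit needs N1·N3 = k·693 and N2·N4 = k·460 for one integer k, every count in [12, 96]; additionally prefer no 1:1 stage (N1 ≠ N2, N3 ≠ N4)
k = 1: N1·N3 = 693 = 21·33, N2·N4 = 460 = 20·23
achieved = 21·33/(20·23) = 693/460; |achieved − target| = 0 ≤ 693/46000 ✓

N1=21 N2=20 N3=33 N4=23 achieved=693/460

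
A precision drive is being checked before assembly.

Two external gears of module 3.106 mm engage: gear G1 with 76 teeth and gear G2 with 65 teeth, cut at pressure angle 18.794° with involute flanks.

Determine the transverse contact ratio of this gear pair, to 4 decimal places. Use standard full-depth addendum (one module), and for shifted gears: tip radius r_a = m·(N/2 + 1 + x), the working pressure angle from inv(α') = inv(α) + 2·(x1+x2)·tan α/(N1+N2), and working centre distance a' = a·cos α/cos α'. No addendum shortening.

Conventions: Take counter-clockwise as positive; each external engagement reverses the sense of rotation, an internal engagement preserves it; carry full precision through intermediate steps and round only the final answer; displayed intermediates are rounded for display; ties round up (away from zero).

topology: single-mesh involute geometry — m = 3.106, 76T/65T pair
base radii: r_b1 = 111.735101, r_b2 = 95.562916
tip radii: r_a1 = 121.134000, r_a2 = 104.051000
no profile shift: α' = α, a' = a
action lengths: √(r_a1²−r_b1²) = 46.783684, √(r_a2²−r_b2²) = 41.162358
base pitch p_b = π·m·cos α = 9.237531
CR = (46.783684 + 41.162358 − 218.973000·sin 18.79400°)/9.237531 = 1.883649
contact ratio ≈ 1.8836

1.8836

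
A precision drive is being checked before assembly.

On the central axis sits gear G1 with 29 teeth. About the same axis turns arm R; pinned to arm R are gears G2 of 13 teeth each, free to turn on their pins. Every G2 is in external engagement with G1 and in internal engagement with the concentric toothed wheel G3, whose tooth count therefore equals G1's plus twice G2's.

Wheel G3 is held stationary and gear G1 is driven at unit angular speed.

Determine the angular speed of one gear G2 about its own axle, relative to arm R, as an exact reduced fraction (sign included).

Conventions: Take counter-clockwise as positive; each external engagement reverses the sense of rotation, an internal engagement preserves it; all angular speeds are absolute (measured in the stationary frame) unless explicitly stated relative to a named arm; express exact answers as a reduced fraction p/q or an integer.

recognized (axles ride arm R): planetary set, 29/13/55 teeth
ring teeth: 29 + 2·13 = 55
29(ω_sun−ω_arm) = −55(ω_ring−ω_arm),  ω_ring = 0, ω_sun = 1
29(1−ω_arm) = −55(0−ω_arm)  ⇒  84·ω_arm = 29  ⇒  ω_arm = 29/84
sun–planet mesh: 29·(1−29/84) = −13·(ω_p−ω_arm)  ⇒  ω_p−ω_arm = -1595/1092
exact speed ratio = -1595/1092

-1595/1092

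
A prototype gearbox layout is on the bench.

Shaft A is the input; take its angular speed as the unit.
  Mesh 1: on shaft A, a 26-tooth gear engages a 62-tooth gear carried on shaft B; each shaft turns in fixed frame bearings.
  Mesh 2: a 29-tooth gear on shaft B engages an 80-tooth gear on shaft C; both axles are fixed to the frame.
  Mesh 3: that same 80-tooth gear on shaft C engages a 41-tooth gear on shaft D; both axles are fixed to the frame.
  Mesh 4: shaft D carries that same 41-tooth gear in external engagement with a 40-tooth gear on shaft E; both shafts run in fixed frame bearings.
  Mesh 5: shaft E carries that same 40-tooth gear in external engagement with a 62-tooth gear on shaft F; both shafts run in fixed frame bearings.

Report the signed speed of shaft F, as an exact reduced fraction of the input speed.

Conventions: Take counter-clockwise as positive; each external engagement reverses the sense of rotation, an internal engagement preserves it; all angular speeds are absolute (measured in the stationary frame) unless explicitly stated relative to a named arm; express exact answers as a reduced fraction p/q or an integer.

5-mesh fixed-axis compound train (all bearings frame-fixed)
mesh 1 [26T→62T]: |ω|/ω_in = 1×26/62 = 13/31, sense flips to −
mesh 2 [29T→80T]: |ω|/ω_in = (13/31)×29/80 = 377/2480, sense flips to +
mesh 3 [80T→41T]: |ω|/ω_in = (377/2480)×80/41 = 377/1271, sense flips to −
mesh 4 [41T→40T]: |ω|/ω_in = (377/1271)×41/40 = 377/1240, sense flips to +
mesh 5 [40T→62T]: |ω|/ω_in = (377/1240)×40/62 = 377/1922, sense flips to −
signed output speed (× input speed) = -377/1922

-377/1922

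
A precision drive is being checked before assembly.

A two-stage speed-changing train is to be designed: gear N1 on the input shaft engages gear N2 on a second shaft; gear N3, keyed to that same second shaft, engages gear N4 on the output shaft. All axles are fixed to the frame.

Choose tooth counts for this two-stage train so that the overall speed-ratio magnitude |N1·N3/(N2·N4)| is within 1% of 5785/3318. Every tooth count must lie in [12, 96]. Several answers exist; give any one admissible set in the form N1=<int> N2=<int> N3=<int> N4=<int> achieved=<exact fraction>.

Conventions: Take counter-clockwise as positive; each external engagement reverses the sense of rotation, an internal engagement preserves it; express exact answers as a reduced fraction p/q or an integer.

topology: fixed-axis compound train — 2 stages, target 5785/3318
target = 5785/3318 in lowest terms: an exact hit needs N1·N3 = k·5785 and N2·N4 = k·3318 for one integer k, every count in [12, 96]; additionally prefer no 1:1 stage (N1 ≠ N2, N3 ≠ N4)
k = 1: N1·N3 = 5785 = 65·89, N2·N4 = 3318 = 42·79
achieved = 65·89/(42·79) = 5785/3318; |achieved − target| = 0 ≤ 1157/66360 ✓

N1=65 N2=42 N3=89 N4=79 achieved=5785/3318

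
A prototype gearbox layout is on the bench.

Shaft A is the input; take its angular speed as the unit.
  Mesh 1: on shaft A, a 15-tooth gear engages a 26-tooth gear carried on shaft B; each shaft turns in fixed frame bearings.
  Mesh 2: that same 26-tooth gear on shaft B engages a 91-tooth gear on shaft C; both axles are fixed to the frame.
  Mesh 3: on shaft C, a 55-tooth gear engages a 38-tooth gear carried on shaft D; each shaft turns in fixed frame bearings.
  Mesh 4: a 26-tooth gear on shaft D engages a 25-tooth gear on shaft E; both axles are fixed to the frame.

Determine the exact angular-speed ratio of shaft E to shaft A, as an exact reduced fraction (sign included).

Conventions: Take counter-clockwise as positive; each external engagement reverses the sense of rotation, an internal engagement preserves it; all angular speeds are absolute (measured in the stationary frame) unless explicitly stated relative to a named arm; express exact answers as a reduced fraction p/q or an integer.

class = fixed-axis compound train [4 meshes; 4 ratios multiply, 4 sense flips]
mesh 1 [15T→26T]: running ratio 15/26, sense −
mesh 2 [26T→91T]: running ratio 15/91, sense +
mesh 3 [55T→38T]: running ratio 825/3458, sense −
mesh 4 [26T→25T]: running ratio 33/133, sense +
ω_out/ω_in = 33/133

33/133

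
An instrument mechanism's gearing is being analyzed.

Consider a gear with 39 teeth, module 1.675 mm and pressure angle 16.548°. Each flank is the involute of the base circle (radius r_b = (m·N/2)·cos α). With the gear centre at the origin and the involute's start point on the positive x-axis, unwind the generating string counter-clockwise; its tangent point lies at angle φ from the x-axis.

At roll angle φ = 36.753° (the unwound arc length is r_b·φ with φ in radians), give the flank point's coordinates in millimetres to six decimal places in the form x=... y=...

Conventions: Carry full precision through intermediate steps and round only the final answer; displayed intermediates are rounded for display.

topology: single-mesh involute geometry — m = 1.675, N = 39
pitch radius r_p = m·N/2 = 1.675·39/2 = 32.662500
base radius r_b = r_p·cos α = 32.662500·cos 16.548° = 31.309667
roll angle φ = 36.753° = 0.64146086 rad
x = r_b·(cos φ + φ·sin φ) = 37.103559
y = r_b·(sin φ − φ·cos φ) = 2.642965

x=37.103559 y=2.642965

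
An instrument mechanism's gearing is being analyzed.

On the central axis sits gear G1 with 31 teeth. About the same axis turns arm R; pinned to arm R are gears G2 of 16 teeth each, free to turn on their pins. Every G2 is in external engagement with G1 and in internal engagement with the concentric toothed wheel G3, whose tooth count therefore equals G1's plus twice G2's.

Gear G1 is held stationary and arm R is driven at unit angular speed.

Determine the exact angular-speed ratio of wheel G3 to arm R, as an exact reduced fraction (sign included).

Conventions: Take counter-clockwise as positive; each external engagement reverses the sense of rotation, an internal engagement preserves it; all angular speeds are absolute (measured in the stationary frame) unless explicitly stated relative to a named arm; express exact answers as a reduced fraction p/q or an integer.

topology: planetary set — G1 31T / G2 16T / G3 63T, arm = carrier (Willis)
ring teeth: 31 + 2·16 = 63
31(ω_sun−ω_arm) = −63(ω_ring−ω_arm),  ω_sun = 0, ω_arm = 1
ω_ring = 1 − (31/63)(0−1) = 94/63
ω_out/ω_in = 94/63

94/63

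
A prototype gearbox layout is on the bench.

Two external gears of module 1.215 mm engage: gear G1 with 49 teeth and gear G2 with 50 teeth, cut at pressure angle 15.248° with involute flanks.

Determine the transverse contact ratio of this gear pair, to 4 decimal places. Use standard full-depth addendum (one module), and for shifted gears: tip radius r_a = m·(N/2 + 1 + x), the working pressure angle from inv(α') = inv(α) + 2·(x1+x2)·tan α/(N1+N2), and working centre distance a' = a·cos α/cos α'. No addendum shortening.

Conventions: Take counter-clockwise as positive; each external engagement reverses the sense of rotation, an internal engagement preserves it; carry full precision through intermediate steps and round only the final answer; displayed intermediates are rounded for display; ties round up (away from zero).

2.0638

class = single-mesh tooth geometry [involute pair 49T × 50T, m = 1.215]
base radii: r_b1 = 28.719580, r_b2 = 29.305694
tip radii: r_a1 = 30.982500, r_a2 = 31.590000
no profile shift: α' = α, a' = a
action lengths: √(r_a1²−r_b1²) = 11.623297, √(r_a2²−r_b2²) = 11.794253
base pitch p_b = π·m·cos α = 3.682662
CR = (11.623297 + 11.794253 − 60.142500·sin 15.24800°)/3.682662 = 2.063784
contact ratio ≈ 2.0638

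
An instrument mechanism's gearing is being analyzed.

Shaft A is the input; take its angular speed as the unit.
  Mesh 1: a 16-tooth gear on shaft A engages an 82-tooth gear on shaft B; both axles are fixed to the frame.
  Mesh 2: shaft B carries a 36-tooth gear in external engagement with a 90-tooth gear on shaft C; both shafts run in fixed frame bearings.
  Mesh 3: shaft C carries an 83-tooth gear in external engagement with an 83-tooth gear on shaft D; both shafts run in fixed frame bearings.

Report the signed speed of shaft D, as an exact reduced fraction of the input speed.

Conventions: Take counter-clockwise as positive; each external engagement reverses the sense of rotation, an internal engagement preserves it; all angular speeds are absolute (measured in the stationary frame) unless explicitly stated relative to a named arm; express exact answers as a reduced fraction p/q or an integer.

-16/205

3-mesh fixed-axis compound train (all bearings frame-fixed)
mesh 1 [16T→82T]: |ω|/ω_in = 1×16/82 = 8/41, sense flips to −
mesh 2 [36T→90T]: |ω|/ω_in = (8/41)×36/90 = 16/205, sense flips to +
mesh 3 [83T→83T]: |ω|/ω_in = (16/205)×83/83 = 16/205, sense flips to −
signed output speed (× input speed) = -16/205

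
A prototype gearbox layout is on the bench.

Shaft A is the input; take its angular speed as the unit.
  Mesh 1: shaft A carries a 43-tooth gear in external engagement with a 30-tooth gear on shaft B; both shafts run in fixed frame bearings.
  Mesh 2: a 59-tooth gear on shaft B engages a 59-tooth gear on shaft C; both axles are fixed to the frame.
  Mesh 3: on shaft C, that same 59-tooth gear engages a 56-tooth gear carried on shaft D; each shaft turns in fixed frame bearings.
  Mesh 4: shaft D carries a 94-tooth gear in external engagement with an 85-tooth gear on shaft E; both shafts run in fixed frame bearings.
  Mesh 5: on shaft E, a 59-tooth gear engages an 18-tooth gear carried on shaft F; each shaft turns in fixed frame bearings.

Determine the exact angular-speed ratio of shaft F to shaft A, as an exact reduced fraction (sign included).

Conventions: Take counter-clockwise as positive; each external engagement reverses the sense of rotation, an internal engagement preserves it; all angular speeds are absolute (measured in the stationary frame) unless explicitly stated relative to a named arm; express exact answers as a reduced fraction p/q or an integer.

-7035101/1285200

class = fixed-axis compound train [5 meshes; 5 ratios multiply, 5 sense flips]
mesh 1 [43T→30T]: running ratio 43/30, sense −
mesh 2 [59T→59T]: running ratio 43/30, sense +
mesh 3 [59T→56T]: running ratio 2537/1680, sense −
mesh 4 [94T→85T]: running ratio 119239/71400, sense +
mesh 5 [59T→18T]: running ratio 7035101/1285200, sense −
ω_out/ω_in = -7035101/1285200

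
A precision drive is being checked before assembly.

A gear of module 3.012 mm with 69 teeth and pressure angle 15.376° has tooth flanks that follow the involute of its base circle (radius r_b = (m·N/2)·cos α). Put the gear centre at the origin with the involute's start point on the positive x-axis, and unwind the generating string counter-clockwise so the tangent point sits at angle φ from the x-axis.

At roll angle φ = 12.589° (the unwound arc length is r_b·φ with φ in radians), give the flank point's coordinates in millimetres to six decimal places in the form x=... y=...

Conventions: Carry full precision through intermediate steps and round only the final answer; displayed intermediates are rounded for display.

class = single-mesh tooth geometry [base-circle involute, m = 3.012, 69T]
pitch radius r_p = m·N/2 = 3.012·69/2 = 103.914000
base radius r_b = r_p·cos α = 103.914000·cos 15.376° = 100.194560
roll angle φ = 12.589° = 0.21971950 rad
x = r_b·(cos φ + φ·sin φ) = 102.583978
y = r_b·(sin φ − φ·cos φ) = 0.352558

x=102.583978 y=0.352558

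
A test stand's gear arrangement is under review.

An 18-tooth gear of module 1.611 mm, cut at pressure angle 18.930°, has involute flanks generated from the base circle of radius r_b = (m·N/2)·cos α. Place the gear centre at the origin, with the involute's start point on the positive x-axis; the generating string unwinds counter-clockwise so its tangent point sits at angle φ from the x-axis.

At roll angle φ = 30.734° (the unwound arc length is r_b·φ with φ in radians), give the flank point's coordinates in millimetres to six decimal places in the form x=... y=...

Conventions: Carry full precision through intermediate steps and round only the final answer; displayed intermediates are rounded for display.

x=15.548269 y=0.685505

single-mesh involute tooth geometry (18T wheel at module 1.611)
pitch radius r_p = m·N/2 = 1.611·18/2 = 14.499000
base radius r_b = r_p·cos α = 14.499000·cos 18.930° = 13.714831
roll angle φ = 30.734° = 0.53640949 rad
x = r_b·(cos φ + φ·sin φ) = 15.548269
y = r_b·(sin φ − φ·cos φ) = 0.685505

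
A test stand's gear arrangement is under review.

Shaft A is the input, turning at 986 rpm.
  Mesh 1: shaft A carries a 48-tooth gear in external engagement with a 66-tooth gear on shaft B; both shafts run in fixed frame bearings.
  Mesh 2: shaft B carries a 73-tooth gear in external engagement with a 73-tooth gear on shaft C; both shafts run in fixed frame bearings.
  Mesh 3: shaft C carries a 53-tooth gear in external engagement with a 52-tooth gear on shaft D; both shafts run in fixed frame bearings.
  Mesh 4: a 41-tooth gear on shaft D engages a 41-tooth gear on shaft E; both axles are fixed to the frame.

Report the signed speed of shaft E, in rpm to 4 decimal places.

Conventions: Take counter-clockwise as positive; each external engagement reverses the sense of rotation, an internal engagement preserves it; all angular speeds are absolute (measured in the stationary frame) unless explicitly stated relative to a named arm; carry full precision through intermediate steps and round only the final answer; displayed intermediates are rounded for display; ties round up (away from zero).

+730.8811 rpm

4-mesh fixed-axis compound train (all bearings frame-fixed)
mesh 1 [48T→66T]: ω = 986.0000×48/66 = 717.0909 rpm, sense flips to −
mesh 2 [73T→73T]: ω = 717.0909×73/73 = 717.0909 rpm, sense flips to +
mesh 3 [53T→52T]: ω = 717.0909×53/52 = 730.8811 rpm, sense flips to −
mesh 4 [41T→41T]: ω = 730.8811×41/41 = 730.8811 rpm, sense flips to +
signed output speed = +730.8811 rpm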